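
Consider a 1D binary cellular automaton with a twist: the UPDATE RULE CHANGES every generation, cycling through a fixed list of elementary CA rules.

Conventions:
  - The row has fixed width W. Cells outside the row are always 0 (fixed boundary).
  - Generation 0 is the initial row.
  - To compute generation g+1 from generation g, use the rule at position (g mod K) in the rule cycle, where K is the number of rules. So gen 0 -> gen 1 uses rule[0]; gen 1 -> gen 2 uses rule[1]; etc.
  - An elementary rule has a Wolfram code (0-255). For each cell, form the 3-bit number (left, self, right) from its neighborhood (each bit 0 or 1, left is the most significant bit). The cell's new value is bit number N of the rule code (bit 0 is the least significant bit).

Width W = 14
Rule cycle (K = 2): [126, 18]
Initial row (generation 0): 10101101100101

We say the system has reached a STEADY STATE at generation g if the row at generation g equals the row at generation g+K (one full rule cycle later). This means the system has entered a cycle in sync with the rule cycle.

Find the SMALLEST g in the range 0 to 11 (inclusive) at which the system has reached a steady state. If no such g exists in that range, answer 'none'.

Answer: 2

Derivation:
Gen 0: 10101101100101
Gen 1 (rule 126): 11111111111111
Gen 2 (rule 18): 00000000000000
Gen 3 (rule 126): 00000000000000
Gen 4 (rule 18): 00000000000000
Gen 5 (rule 126): 00000000000000
Gen 6 (rule 18): 00000000000000
Gen 7 (rule 126): 00000000000000
Gen 8 (rule 18): 00000000000000
Gen 9 (rule 126): 00000000000000
Gen 10 (rule 18): 00000000000000
Gen 11 (rule 126): 00000000000000
Gen 12 (rule 18): 00000000000000
Gen 13 (rule 126): 00000000000000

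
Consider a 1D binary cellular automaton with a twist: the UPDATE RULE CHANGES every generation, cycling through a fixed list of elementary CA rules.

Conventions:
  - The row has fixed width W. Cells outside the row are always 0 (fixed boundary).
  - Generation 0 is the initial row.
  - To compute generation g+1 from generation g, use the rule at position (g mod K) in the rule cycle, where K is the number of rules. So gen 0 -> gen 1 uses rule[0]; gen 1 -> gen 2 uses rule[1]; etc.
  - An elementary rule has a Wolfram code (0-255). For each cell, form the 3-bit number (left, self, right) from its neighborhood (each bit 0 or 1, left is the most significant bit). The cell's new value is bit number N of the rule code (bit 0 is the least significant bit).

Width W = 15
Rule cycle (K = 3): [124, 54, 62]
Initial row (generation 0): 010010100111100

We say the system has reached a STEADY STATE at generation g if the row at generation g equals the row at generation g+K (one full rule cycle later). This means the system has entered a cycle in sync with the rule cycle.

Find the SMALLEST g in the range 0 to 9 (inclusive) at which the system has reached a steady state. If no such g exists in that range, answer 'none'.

Answer: none

Derivation:
Gen 0: 010010100111100
Gen 1 (rule 124): 011011110100110
Gen 2 (rule 54): 100100001111001
Gen 3 (rule 62): 111110011000111
Gen 4 (rule 124): 100011011100101
Gen 5 (rule 54): 110100100011111
Gen 6 (rule 62): 101111110110000
Gen 7 (rule 124): 111000011111000
Gen 8 (rule 54): 000100100000100
Gen 9 (rule 62): 001111110001110
Gen 10 (rule 124): 001000011001011
Gen 11 (rule 54): 011100100111100
Gen 12 (rule 62): 110011111100010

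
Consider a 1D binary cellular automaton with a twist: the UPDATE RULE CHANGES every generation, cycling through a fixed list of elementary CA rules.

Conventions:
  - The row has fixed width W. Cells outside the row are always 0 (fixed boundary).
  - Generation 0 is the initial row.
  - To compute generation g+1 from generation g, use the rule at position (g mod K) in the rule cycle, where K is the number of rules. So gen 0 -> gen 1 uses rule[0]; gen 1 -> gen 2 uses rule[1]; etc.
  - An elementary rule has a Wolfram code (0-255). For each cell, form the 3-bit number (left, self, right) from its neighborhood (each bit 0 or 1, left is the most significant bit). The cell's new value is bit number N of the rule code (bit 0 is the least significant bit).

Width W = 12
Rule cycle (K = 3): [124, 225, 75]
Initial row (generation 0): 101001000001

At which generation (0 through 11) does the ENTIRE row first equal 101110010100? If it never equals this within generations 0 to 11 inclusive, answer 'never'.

Gen 0: 101001000001
Gen 1 (rule 124): 111101100001
Gen 2 (rule 225): 011110101100
Gen 3 (rule 75): 110010001101
Gen 4 (rule 124): 111011001111
Gen 5 (rule 225): 011101000111
Gen 6 (rule 75): 110100011101
Gen 7 (rule 124): 111110010111
Gen 8 (rule 225): 011110001011
Gen 9 (rule 75): 110010110011
Gen 10 (rule 124): 111011111011
Gen 11 (rule 225): 011101111101

Answer: never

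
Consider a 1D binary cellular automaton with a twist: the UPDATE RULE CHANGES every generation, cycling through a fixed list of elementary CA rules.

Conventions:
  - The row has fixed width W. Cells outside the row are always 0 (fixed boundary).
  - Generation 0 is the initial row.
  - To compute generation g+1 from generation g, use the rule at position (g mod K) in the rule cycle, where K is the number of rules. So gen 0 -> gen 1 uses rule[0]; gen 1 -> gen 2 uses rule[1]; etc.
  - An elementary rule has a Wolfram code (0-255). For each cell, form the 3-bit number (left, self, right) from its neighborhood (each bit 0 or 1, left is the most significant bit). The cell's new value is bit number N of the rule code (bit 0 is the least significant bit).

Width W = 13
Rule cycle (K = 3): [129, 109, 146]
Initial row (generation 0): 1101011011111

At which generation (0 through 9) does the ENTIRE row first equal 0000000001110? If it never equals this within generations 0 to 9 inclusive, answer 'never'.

Answer: 1

Derivation:
Gen 0: 1101011011111
Gen 1 (rule 129): 0000000001110
Gen 2 (rule 109): 1111111101010
Gen 3 (rule 146): 0111111000001
Gen 4 (rule 129): 0011110011100
Gen 5 (rule 109): 1010010010101
Gen 6 (rule 146): 0001101100000
Gen 7 (rule 129): 1100000001111
Gen 8 (rule 109): 1101111101001
Gen 9 (rule 146): 0000111000110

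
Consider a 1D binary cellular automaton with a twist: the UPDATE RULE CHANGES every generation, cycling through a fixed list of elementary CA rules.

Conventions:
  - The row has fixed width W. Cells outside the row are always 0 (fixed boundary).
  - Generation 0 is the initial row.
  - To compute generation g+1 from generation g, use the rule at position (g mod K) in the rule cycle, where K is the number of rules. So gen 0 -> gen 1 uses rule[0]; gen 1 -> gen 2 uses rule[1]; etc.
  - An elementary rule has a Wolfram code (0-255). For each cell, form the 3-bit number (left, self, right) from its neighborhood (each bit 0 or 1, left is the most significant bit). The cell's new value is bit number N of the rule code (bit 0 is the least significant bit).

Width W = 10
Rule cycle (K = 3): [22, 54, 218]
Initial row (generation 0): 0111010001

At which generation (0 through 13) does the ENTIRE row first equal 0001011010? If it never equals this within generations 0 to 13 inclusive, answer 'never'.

Gen 0: 0111010001
Gen 1 (rule 22): 1000011011
Gen 2 (rule 54): 1100100100
Gen 3 (rule 218): 1111011010
Gen 4 (rule 22): 0000000011
Gen 5 (rule 54): 0000000100
Gen 6 (rule 218): 0000001010
Gen 7 (rule 22): 0000011011
Gen 8 (rule 54): 0000100100
Gen 9 (rule 218): 0001011010
Gen 10 (rule 22): 0011000011
Gen 11 (rule 54): 0100100100
Gen 12 (rule 218): 1011011010
Gen 13 (rule 22): 1000000011

Answer: 9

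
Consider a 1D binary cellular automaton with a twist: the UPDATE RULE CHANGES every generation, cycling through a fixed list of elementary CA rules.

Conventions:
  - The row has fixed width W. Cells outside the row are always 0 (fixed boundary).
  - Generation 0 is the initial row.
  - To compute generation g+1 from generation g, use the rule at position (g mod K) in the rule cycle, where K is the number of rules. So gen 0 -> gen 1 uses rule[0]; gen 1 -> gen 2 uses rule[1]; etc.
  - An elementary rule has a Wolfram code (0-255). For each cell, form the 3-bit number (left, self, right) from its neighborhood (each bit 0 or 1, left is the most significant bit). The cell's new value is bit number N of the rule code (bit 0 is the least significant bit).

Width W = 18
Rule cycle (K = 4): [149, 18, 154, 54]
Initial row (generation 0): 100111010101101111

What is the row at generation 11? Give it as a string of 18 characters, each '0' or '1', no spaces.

Answer: 011010000000000000

Derivation:
Gen 0: 100111010101101111
Gen 1 (rule 149): 110010010100000110
Gen 2 (rule 18): 001101100010001001
Gen 3 (rule 154): 011001010101010110
Gen 4 (rule 54): 100111111111111001
Gen 5 (rule 149): 110011111111110101
Gen 6 (rule 18): 001100000000000000
Gen 7 (rule 154): 011010000000000000
Gen 8 (rule 54): 100111000000000000
Gen 9 (rule 149): 110010111111111111
Gen 10 (rule 18): 001100000000000000
Gen 11 (rule 154): 011010000000000000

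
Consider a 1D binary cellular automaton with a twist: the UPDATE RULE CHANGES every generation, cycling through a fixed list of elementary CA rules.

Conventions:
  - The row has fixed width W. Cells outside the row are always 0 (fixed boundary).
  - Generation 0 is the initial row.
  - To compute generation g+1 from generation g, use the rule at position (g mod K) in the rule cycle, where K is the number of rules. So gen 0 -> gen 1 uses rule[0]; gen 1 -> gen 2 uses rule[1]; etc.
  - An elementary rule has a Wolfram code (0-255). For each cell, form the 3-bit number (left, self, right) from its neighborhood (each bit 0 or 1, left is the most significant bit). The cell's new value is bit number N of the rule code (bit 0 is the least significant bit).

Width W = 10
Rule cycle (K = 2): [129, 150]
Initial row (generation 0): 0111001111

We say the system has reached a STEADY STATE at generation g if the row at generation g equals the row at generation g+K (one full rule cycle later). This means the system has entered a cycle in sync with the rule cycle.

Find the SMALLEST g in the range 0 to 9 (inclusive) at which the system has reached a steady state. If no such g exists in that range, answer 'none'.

Gen 0: 0111001111
Gen 1 (rule 129): 0010000110
Gen 2 (rule 150): 0111001001
Gen 3 (rule 129): 0010000000
Gen 4 (rule 150): 0111000000
Gen 5 (rule 129): 0010011111
Gen 6 (rule 150): 0111101110
Gen 7 (rule 129): 0011000100
Gen 8 (rule 150): 0100101110
Gen 9 (rule 129): 0000000100
Gen 10 (rule 150): 0000001110
Gen 11 (rule 129): 1111100100

Answer: none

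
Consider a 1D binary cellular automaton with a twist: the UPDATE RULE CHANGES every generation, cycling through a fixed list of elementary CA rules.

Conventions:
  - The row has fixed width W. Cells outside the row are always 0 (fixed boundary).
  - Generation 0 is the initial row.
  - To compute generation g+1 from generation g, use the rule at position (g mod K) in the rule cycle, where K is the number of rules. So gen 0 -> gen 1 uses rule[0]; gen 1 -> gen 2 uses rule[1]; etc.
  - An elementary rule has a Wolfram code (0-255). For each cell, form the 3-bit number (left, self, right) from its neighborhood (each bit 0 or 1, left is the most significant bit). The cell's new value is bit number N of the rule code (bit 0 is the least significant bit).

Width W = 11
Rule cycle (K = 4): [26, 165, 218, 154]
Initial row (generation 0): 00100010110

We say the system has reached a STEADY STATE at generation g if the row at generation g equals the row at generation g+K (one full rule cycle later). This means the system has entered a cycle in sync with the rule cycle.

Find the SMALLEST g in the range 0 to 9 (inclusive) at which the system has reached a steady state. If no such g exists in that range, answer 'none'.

Gen 0: 00100010110
Gen 1 (rule 26): 01010100101
Gen 2 (rule 165): 01111100111
Gen 3 (rule 218): 11111111111
Gen 4 (rule 154): 11111111110
Gen 5 (rule 26): 10000000001
Gen 6 (rule 165): 10111111101
Gen 7 (rule 218): 00111111100
Gen 8 (rule 154): 01111111010
Gen 9 (rule 26): 11000000001
Gen 10 (rule 165): 00011111101
Gen 11 (rule 218): 00111111100
Gen 12 (rule 154): 01111111010
Gen 13 (rule 26): 11000000001

Answer: 7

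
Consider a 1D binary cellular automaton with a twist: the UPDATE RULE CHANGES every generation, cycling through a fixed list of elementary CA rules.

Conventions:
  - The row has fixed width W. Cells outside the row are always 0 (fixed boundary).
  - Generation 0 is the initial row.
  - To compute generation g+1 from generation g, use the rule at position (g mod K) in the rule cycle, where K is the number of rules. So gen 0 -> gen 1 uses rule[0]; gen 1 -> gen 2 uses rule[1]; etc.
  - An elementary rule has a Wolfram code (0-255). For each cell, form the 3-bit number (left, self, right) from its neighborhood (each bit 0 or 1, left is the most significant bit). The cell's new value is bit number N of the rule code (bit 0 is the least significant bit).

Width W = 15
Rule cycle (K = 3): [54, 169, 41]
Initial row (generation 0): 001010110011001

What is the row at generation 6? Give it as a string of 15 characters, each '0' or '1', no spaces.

Answer: 100101011000001

Derivation:
Gen 0: 001010110011001
Gen 1 (rule 54): 011111001100111
Gen 2 (rule 169): 011110001000110
Gen 3 (rule 41): 010000100010100
Gen 4 (rule 54): 111001110111110
Gen 5 (rule 169): 110001101111100
Gen 6 (rule 41): 100101011000001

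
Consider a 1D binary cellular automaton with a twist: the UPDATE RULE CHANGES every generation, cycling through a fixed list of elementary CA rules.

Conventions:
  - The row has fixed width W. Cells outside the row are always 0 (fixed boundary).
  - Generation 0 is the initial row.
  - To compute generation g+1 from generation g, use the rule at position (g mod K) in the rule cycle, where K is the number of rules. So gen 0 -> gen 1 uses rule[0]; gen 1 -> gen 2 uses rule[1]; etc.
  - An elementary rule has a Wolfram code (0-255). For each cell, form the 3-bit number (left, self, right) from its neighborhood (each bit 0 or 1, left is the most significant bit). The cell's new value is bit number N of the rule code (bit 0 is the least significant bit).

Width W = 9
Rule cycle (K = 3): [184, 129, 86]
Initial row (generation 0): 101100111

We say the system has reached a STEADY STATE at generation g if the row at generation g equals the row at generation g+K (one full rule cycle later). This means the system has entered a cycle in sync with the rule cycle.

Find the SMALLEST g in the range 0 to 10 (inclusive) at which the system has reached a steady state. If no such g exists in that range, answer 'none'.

Gen 0: 101100111
Gen 1 (rule 184): 011010110
Gen 2 (rule 129): 000000000
Gen 3 (rule 86): 000000000
Gen 4 (rule 184): 000000000
Gen 5 (rule 129): 111111111
Gen 6 (rule 86): 000000001
Gen 7 (rule 184): 000000000
Gen 8 (rule 129): 111111111
Gen 9 (rule 86): 000000001
Gen 10 (rule 184): 000000000
Gen 11 (rule 129): 111111111
Gen 12 (rule 86): 000000001
Gen 13 (rule 184): 000000000

Answer: 4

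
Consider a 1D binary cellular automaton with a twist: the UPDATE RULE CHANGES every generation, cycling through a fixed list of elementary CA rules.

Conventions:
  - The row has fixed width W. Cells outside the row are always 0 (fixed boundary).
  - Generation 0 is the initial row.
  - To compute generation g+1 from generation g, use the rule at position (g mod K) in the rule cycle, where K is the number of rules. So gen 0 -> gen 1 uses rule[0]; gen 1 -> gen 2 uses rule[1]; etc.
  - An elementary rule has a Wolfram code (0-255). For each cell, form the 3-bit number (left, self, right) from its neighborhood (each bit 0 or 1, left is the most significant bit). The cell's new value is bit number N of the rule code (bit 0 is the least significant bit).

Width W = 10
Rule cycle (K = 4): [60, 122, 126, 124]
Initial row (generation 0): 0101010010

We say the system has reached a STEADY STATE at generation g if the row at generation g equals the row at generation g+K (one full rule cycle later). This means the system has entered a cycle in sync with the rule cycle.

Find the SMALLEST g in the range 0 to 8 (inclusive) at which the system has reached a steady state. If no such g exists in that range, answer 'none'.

Answer: none

Derivation:
Gen 0: 0101010010
Gen 1 (rule 60): 0111111011
Gen 2 (rule 122): 1100001111
Gen 3 (rule 126): 1110011001
Gen 4 (rule 124): 1011011101
Gen 5 (rule 60): 1110110011
Gen 6 (rule 122): 1011111111
Gen 7 (rule 126): 1110000001
Gen 8 (rule 124): 1011000001
Gen 9 (rule 60): 1110100001
Gen 10 (rule 122): 1011010010
Gen 11 (rule 126): 1111111111
Gen 12 (rule 124): 1000000001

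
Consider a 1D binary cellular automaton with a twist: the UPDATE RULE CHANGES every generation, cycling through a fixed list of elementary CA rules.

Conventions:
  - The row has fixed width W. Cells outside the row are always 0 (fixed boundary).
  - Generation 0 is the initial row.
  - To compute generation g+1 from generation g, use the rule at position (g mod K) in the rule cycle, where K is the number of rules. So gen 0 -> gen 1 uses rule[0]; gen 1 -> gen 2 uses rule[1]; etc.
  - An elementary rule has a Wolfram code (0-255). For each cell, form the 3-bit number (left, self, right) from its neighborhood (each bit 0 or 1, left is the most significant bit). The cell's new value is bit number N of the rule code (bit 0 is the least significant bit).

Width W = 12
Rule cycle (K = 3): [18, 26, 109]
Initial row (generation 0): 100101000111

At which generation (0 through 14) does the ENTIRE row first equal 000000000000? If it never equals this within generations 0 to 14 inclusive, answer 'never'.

Answer: 4

Derivation:
Gen 0: 100101000111
Gen 1 (rule 18): 011000101000
Gen 2 (rule 26): 110101000100
Gen 3 (rule 109): 111111010101
Gen 4 (rule 18): 000000000000
Gen 5 (rule 26): 000000000000
Gen 6 (rule 109): 111111111111
Gen 7 (rule 18): 000000000000
Gen 8 (rule 26): 000000000000
Gen 9 (rule 109): 111111111111
Gen 10 (rule 18): 000000000000
Gen 11 (rule 26): 000000000000
Gen 12 (rule 109): 111111111111
Gen 13 (rule 18): 000000000000
Gen 14 (rule 26): 000000000000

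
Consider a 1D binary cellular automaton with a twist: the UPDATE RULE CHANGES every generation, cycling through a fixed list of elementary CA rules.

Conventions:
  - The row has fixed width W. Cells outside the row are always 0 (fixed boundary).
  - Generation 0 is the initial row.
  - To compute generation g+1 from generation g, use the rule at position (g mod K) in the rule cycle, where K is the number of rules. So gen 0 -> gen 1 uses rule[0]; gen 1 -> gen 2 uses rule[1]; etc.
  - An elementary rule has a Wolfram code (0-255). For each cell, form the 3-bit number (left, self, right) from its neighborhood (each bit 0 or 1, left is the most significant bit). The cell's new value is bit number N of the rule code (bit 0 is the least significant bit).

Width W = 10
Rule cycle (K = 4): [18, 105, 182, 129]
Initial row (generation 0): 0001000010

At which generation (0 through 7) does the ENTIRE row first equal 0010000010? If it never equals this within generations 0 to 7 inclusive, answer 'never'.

Gen 0: 0001000010
Gen 1 (rule 18): 0010100101
Gen 2 (rule 105): 1001000010
Gen 3 (rule 182): 1111100111
Gen 4 (rule 129): 0111000010
Gen 5 (rule 18): 1000100101
Gen 6 (rule 105): 0010000010
Gen 7 (rule 182): 0111000111

Answer: 6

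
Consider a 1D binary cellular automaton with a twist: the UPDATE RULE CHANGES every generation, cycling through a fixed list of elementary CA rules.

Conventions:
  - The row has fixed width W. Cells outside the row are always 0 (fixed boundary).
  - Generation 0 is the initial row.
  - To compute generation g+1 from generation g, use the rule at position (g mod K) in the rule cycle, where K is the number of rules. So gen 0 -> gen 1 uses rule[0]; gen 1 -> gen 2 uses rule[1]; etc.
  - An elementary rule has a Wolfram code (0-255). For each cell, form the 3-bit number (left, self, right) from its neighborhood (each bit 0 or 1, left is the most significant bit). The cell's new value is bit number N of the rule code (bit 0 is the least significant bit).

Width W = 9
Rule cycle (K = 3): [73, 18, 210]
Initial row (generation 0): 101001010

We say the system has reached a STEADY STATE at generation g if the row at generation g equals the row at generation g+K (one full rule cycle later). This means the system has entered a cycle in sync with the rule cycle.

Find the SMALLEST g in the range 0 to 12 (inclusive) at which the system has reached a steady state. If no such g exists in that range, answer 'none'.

Gen 0: 101001010
Gen 1 (rule 73): 000000000
Gen 2 (rule 18): 000000000
Gen 3 (rule 210): 000000000
Gen 4 (rule 73): 111111111
Gen 5 (rule 18): 000000000
Gen 6 (rule 210): 000000000
Gen 7 (rule 73): 111111111
Gen 8 (rule 18): 000000000
Gen 9 (rule 210): 000000000
Gen 10 (rule 73): 111111111
Gen 11 (rule 18): 000000000
Gen 12 (rule 210): 000000000
Gen 13 (rule 73): 111111111
Gen 14 (rule 18): 000000000
Gen 15 (rule 210): 000000000

Answer: 2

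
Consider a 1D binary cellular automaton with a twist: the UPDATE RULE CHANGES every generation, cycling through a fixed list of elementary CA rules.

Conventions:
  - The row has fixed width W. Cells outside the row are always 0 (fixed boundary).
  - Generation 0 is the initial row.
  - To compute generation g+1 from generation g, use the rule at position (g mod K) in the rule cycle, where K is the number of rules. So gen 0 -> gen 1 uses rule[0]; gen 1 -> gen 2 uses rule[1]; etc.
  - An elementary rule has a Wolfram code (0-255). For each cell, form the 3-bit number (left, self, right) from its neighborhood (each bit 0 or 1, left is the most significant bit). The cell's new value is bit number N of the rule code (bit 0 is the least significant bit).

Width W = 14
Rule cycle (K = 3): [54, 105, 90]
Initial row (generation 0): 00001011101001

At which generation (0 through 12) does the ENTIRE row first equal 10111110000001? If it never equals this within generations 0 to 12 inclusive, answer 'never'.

Answer: never

Derivation:
Gen 0: 00001011101001
Gen 1 (rule 54): 00011100011111
Gen 2 (rule 105): 11010101010001
Gen 3 (rule 90): 11000000001010
Gen 4 (rule 54): 00100000011111
Gen 5 (rule 105): 10001111010001
Gen 6 (rule 90): 01011001001010
Gen 7 (rule 54): 11100111111111
Gen 8 (rule 105): 10100100000001
Gen 9 (rule 90): 00011010000010
Gen 10 (rule 54): 00100111000111
Gen 11 (rule 105): 10000101010101
Gen 12 (rule 90): 01001000000000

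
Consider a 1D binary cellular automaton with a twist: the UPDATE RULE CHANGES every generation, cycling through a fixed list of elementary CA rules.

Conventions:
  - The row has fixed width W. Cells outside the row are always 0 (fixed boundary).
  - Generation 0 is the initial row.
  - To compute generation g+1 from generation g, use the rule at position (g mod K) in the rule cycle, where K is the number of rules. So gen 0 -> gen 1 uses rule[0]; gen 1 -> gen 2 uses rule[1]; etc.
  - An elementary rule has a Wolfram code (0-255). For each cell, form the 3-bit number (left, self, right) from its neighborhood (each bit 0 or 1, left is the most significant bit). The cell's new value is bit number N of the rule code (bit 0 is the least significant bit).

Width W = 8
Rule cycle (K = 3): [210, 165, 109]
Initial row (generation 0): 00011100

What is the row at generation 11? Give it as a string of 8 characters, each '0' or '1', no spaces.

Gen 0: 00011100
Gen 1 (rule 210): 00101110
Gen 2 (rule 165): 10110100
Gen 3 (rule 109): 11111101
Gen 4 (rule 210): 01111100
Gen 5 (rule 165): 00111001
Gen 6 (rule 109): 10101001
Gen 7 (rule 210): 00000110
Gen 8 (rule 165): 11110000
Gen 9 (rule 109): 10010111
Gen 10 (rule 210): 01100011
Gen 11 (rule 165): 00001000

Answer: 00001000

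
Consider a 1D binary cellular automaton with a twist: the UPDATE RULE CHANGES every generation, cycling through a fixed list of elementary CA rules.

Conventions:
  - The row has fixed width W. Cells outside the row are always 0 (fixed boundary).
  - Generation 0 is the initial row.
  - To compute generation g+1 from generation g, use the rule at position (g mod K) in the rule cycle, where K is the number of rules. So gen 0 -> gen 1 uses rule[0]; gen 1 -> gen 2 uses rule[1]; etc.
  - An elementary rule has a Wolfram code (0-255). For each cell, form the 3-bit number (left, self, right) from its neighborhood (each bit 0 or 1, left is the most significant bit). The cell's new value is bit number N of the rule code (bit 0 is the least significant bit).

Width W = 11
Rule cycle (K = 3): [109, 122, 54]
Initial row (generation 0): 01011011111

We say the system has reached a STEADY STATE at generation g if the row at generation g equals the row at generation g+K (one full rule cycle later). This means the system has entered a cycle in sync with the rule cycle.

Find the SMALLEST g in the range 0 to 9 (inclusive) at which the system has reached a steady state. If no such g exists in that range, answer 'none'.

Gen 0: 01011011111
Gen 1 (rule 109): 01111110001
Gen 2 (rule 122): 11000011010
Gen 3 (rule 54): 00100100111
Gen 4 (rule 109): 10100100101
Gen 5 (rule 122): 01011011010
Gen 6 (rule 54): 11100100111
Gen 7 (rule 109): 10100100101
Gen 8 (rule 122): 01011011010
Gen 9 (rule 54): 11100100111
Gen 10 (rule 109): 10100100101
Gen 11 (rule 122): 01011011010
Gen 12 (rule 54): 11100100111

Answer: 4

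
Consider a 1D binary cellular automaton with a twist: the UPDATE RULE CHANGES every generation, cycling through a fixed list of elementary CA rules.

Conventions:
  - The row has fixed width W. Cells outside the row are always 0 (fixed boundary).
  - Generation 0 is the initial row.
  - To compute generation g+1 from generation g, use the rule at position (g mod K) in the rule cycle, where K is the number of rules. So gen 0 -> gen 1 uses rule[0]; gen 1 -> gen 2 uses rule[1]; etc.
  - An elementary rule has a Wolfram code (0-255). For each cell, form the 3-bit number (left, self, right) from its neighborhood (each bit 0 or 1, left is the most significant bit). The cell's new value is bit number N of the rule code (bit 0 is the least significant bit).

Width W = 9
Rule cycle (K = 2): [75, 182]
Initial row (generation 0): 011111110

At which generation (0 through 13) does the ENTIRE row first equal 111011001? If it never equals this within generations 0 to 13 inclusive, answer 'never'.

Answer: never

Derivation:
Gen 0: 011111110
Gen 1 (rule 75): 110000010
Gen 2 (rule 182): 001000111
Gen 3 (rule 75): 110011101
Gen 4 (rule 182): 001101011
Gen 5 (rule 75): 111100011
Gen 6 (rule 182): 011010100
Gen 7 (rule 75): 111000001
Gen 8 (rule 182): 010100011
Gen 9 (rule 75): 100001111
Gen 10 (rule 182): 110010110
Gen 11 (rule 75): 110100110
Gen 12 (rule 182): 001111001
Gen 13 (rule 75): 111001010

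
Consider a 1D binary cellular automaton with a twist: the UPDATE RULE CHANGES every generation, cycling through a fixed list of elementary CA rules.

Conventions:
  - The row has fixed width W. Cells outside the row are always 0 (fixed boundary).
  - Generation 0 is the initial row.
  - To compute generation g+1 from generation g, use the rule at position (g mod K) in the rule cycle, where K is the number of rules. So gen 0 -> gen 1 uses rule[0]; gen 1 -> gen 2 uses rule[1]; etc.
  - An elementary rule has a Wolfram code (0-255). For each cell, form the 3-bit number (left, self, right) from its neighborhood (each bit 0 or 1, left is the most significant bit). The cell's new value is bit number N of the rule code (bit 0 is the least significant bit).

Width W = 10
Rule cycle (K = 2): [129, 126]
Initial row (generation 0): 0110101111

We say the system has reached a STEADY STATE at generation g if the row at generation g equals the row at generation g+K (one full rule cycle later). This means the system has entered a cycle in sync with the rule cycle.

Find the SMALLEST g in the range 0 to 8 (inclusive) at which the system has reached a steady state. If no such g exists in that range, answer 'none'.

Answer: none

Derivation:
Gen 0: 0110101111
Gen 1 (rule 129): 0000000110
Gen 2 (rule 126): 0000001111
Gen 3 (rule 129): 1111100110
Gen 4 (rule 126): 1000111111
Gen 5 (rule 129): 0010011110
Gen 6 (rule 126): 0111110011
Gen 7 (rule 129): 0011100000
Gen 8 (rule 126): 0110110000
Gen 9 (rule 129): 0000000111
Gen 10 (rule 126): 0000001101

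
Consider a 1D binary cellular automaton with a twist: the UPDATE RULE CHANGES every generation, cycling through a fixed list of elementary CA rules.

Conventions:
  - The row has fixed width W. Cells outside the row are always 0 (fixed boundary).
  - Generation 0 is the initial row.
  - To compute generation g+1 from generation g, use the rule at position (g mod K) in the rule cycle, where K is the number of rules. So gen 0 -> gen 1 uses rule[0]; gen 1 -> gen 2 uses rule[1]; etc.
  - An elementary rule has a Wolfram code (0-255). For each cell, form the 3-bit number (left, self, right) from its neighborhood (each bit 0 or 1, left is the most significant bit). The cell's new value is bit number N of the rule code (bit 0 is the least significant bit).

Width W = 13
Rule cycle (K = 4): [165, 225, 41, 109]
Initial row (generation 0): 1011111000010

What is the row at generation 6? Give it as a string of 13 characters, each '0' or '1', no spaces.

Answer: 1001011000100

Derivation:
Gen 0: 1011111000010
Gen 1 (rule 165): 1101110011010
Gen 2 (rule 225): 0110110001100
Gen 3 (rule 41): 0101100101001
Gen 4 (rule 109): 0111100111001
Gen 5 (rule 165): 0011000010001
Gen 6 (rule 225): 1001011000100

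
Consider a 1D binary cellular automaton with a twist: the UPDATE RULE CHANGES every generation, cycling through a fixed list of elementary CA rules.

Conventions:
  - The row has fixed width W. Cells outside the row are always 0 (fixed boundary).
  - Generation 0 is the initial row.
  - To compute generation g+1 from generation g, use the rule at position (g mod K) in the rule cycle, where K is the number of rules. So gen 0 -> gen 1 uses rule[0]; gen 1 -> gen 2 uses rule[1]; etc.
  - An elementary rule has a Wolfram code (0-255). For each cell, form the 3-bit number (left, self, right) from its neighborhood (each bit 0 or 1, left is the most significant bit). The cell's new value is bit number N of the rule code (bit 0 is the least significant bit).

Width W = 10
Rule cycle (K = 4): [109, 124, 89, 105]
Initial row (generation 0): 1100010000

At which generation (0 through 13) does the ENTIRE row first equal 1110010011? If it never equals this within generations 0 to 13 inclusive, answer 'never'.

Gen 0: 1100010000
Gen 1 (rule 109): 1101010111
Gen 2 (rule 124): 1111111101
Gen 3 (rule 89): 1000000100
Gen 4 (rule 105): 0011110001
Gen 5 (rule 109): 1010010101
Gen 6 (rule 124): 1111011111
Gen 7 (rule 89): 1001010001
Gen 8 (rule 105): 0000100100
Gen 9 (rule 109): 1110100101
Gen 10 (rule 124): 1011110111
Gen 11 (rule 89): 0010010101
Gen 12 (rule 105): 1000001010
Gen 13 (rule 109): 1011101110

Answer: never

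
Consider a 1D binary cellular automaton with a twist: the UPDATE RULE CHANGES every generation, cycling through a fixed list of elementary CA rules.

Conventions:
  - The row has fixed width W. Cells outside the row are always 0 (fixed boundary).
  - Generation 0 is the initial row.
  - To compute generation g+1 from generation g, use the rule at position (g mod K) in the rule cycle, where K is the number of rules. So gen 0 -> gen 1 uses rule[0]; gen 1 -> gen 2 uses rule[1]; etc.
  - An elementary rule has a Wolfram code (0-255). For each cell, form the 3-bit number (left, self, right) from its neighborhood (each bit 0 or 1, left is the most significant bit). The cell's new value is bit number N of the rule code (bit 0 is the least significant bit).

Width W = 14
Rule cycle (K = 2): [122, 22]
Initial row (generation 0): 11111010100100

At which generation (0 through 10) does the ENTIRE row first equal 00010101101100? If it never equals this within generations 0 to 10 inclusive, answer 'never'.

Gen 0: 11111010100100
Gen 1 (rule 122): 10001101011010
Gen 2 (rule 22): 11010001000011
Gen 3 (rule 122): 11101010100111
Gen 4 (rule 22): 00001010111000
Gen 5 (rule 122): 00010101101100
Gen 6 (rule 22): 00110100000010
Gen 7 (rule 122): 01111010000101
Gen 8 (rule 22): 10000011001101
Gen 9 (rule 122): 01000111111110
Gen 10 (rule 22): 11101000000001

Answer: 5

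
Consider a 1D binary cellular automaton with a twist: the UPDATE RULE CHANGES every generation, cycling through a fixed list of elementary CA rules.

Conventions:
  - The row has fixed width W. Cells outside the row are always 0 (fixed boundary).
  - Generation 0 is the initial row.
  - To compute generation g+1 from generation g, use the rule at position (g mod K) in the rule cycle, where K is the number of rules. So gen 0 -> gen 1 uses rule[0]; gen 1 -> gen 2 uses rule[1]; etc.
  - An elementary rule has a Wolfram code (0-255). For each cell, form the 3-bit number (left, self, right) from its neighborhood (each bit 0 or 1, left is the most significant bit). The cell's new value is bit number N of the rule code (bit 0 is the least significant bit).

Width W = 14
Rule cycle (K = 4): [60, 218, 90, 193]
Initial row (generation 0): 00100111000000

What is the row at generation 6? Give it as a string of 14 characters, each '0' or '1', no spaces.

Gen 0: 00100111000000
Gen 1 (rule 60): 00110100100000
Gen 2 (rule 218): 01110011010000
Gen 3 (rule 90): 11011111001000
Gen 4 (rule 193): 01001111000011
Gen 5 (rule 60): 01101000100010
Gen 6 (rule 218): 11100101010101

Answer: 11100101010101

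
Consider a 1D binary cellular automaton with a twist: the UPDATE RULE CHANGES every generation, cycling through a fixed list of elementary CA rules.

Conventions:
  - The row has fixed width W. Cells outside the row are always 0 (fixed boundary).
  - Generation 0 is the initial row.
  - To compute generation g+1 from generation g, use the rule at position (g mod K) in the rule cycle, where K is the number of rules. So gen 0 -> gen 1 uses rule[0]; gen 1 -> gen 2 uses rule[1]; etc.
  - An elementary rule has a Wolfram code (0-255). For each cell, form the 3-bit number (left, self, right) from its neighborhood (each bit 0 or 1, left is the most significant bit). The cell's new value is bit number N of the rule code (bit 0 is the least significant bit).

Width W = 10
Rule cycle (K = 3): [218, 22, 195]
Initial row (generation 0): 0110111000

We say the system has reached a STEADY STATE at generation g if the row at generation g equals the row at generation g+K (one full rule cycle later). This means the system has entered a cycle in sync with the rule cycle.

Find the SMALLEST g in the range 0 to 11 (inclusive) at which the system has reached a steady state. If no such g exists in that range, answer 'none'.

Gen 0: 0110111000
Gen 1 (rule 218): 1110111100
Gen 2 (rule 22): 0000000010
Gen 3 (rule 195): 1111111100
Gen 4 (rule 218): 1111111110
Gen 5 (rule 22): 0000000001
Gen 6 (rule 195): 1111111110
Gen 7 (rule 218): 1111111111
Gen 8 (rule 22): 0000000000
Gen 9 (rule 195): 1111111111
Gen 10 (rule 218): 1111111111
Gen 11 (rule 22): 0000000000
Gen 12 (rule 195): 1111111111
Gen 13 (rule 218): 1111111111
Gen 14 (rule 22): 0000000000

Answer: 7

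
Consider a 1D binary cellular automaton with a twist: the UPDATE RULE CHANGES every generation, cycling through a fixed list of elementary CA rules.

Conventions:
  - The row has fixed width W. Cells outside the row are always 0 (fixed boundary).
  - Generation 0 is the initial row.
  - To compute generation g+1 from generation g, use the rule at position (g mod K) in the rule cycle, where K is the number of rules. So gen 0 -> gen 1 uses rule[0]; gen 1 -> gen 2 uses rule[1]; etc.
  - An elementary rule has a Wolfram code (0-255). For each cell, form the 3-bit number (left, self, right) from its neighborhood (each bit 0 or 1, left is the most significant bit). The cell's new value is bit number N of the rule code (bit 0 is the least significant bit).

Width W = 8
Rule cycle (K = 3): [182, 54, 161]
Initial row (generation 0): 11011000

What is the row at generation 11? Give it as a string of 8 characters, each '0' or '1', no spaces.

Gen 0: 11011000
Gen 1 (rule 182): 00100100
Gen 2 (rule 54): 01111110
Gen 3 (rule 161): 00111100
Gen 4 (rule 182): 01011010
Gen 5 (rule 54): 11100111
Gen 6 (rule 161): 01000010
Gen 7 (rule 182): 11100111
Gen 8 (rule 54): 00011000
Gen 9 (rule 161): 11000011
Gen 10 (rule 182): 00100100
Gen 11 (rule 54): 01111110

Answer: 01111110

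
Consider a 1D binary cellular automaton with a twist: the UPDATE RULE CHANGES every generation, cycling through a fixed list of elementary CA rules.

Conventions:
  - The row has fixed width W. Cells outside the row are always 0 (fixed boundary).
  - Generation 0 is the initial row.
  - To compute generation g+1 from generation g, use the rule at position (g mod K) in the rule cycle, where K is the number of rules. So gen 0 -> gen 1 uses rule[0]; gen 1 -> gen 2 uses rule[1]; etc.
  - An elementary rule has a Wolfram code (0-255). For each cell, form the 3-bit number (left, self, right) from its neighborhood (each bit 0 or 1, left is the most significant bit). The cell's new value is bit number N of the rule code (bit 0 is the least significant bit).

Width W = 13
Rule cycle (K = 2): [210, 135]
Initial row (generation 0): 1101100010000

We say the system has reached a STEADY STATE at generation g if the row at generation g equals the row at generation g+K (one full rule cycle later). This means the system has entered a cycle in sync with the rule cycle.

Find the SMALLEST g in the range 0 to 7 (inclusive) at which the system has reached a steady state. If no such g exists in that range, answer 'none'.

Answer: none

Derivation:
Gen 0: 1101100010000
Gen 1 (rule 210): 0100110101000
Gen 2 (rule 135): 1101000101011
Gen 3 (rule 210): 0100101000001
Gen 4 (rule 135): 1101101011111
Gen 5 (rule 210): 0100100001111
Gen 6 (rule 135): 1101101110110
Gen 7 (rule 210): 0100100110011
Gen 8 (rule 135): 1101101000100
Gen 9 (rule 210): 0100100101010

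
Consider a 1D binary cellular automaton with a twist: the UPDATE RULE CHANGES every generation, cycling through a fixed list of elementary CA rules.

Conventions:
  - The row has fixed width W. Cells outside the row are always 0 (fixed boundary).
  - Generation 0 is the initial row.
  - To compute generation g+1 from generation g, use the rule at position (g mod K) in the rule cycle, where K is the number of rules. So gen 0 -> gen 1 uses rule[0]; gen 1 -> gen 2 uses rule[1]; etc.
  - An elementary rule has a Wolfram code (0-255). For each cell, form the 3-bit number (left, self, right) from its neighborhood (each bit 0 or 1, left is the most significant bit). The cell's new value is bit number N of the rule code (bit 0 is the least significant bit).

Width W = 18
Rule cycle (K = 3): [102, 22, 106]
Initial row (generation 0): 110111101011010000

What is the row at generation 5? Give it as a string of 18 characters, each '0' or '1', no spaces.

Answer: 100001000001001000

Derivation:
Gen 0: 110111101011010000
Gen 1 (rule 102): 011000111101110000
Gen 2 (rule 22): 100101000000001000
Gen 3 (rule 106): 001010000000010000
Gen 4 (rule 102): 011110000000110000
Gen 5 (rule 22): 100001000001001000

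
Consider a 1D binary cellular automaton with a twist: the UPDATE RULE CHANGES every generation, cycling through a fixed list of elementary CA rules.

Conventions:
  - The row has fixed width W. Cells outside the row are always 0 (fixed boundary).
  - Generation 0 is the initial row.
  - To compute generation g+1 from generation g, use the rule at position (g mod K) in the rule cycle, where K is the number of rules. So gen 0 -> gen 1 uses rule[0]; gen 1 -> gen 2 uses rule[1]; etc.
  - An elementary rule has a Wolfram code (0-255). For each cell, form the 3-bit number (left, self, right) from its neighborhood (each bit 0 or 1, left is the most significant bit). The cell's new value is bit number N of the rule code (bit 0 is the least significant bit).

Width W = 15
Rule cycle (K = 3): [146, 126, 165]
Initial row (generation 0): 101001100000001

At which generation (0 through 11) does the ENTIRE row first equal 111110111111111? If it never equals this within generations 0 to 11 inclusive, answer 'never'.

Answer: 5

Derivation:
Gen 0: 101001100000001
Gen 1 (rule 146): 000110010000010
Gen 2 (rule 126): 001111111000111
Gen 3 (rule 165): 100111110010010
Gen 4 (rule 146): 011011101101101
Gen 5 (rule 126): 111110111111111
Gen 6 (rule 165): 011101011111110
Gen 7 (rule 146): 101000001111101
Gen 8 (rule 126): 111100011000111
Gen 9 (rule 165): 011001000010010
Gen 10 (rule 146): 100110100101101
Gen 11 (rule 126): 111111111111111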